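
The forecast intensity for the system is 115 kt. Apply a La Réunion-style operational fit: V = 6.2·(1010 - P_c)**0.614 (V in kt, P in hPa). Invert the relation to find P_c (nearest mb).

894 mb

ΔP = (V / 6.2)^(1/0.614) = (115/6.2)^1.629.
115/6.2 = 18.548; 18.548^1.629 ≈ 116.32 mb.
P_c = 1010 − 116.32 = 893.68 ≈ 894 mb.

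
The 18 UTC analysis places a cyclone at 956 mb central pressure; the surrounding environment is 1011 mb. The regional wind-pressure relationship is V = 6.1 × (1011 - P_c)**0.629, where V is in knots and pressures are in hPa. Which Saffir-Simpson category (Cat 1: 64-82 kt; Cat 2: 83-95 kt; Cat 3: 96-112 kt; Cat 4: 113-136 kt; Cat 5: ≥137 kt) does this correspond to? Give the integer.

1

ΔP = 1011 − 956 = 55 mb.
V ≈ 6.1 × 55^0.629 = 6.1 × 12.44 ≈ 76 kt.
76 kt falls in the Category 1 band.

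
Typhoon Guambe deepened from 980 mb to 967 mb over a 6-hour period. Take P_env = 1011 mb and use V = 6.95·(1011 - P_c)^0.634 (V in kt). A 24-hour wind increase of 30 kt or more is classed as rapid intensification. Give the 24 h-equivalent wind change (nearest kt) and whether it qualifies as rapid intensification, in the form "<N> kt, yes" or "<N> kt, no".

61 kt, yes

V₁: ΔP = 31, V ≈ 6.95 × 31^0.634 ≈ 61.31 kt.
V₂: ΔP = 44, V ≈ 6.95 × 44^0.634 ≈ 76.55 kt.
ΔV over 6 h = 15.24 kt → 24 h equivalent = 15.24 × 24/6 ≈ 60.96 kt.
61 kt ≥ 30 kt ⇒ rapid intensification.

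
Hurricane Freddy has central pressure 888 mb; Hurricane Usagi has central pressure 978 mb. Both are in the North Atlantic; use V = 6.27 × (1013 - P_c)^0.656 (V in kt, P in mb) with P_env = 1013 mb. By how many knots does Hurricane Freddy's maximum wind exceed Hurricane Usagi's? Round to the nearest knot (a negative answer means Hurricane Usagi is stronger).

Hurricane Freddy: ΔP = 125; V ≈ 6.27 × 125^0.656 ≈ 148.88 kt.
Hurricane Usagi: ΔP = 35; V ≈ 6.27 × 35^0.656 ≈ 64.59 kt.
Difference ≈ 148.88 − 64.59 = 84.29 → 84 kt.

84 kt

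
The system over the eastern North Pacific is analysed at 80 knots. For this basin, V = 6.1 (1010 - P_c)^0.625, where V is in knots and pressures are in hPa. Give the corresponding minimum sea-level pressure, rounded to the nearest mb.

ΔP = (V / 6.1)^(1/0.625) = (80/6.1)^1.600.
80/6.1 = 13.115; 13.115^1.600 ≈ 61.44 mb.
P_c = 1010 − 61.44 = 948.56 ≈ 949 mb.

949 mb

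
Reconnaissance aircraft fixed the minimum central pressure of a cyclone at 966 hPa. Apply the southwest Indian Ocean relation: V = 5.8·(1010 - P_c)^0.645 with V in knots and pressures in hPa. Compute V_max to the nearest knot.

ΔP = 1010 − 966 = 44 hPa.
44^0.645 ≈ 11.482.
V ≈ 5.8 × 11.482 ≈ 66.6 kt.

67 kt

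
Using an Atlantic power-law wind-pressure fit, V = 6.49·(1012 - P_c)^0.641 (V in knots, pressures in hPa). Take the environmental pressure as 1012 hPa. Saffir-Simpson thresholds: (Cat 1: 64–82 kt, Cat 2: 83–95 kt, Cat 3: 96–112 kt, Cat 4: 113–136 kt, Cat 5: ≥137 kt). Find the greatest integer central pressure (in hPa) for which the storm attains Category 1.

Category 1 begins at V = 64 kt.
Required ΔP = (64/6.49)^(1/0.641) = 9.861^1.560 ≈ 35.53 hPa.
P_c ≤ 1012 − 35.53 = 976.47, so the highest integer P_c is 976 hPa.

976 hPa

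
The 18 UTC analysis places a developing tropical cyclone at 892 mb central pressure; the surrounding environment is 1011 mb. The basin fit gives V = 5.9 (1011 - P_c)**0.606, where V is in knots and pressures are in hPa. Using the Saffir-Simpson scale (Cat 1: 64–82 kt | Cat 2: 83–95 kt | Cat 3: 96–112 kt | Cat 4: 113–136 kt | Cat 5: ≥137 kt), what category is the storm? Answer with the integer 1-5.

ΔP = 1011 − 892 = 119 mb.
V ≈ 5.9 × 119^0.606 = 5.9 × 18.10 ≈ 107 kt.
107 kt falls in the Category 3 band.

3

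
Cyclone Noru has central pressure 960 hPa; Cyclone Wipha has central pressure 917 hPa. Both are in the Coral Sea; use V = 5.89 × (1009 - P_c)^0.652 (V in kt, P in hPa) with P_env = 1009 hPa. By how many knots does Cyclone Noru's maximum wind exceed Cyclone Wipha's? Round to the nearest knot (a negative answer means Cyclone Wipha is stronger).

Cyclone Noru: ΔP = 49; V ≈ 5.89 × 49^0.652 ≈ 74.49 kt.
Cyclone Wipha: ΔP = 92; V ≈ 5.89 × 92^0.652 ≈ 112.33 kt.
Difference ≈ 74.49 − 112.33 = -37.84 → -38 kt.

-38 kt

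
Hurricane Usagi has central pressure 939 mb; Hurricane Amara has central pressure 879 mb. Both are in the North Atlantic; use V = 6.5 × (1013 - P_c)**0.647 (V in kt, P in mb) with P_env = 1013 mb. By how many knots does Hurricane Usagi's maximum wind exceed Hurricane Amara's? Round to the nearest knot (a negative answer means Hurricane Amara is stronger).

-49 kt

Hurricane Usagi: ΔP = 74; V ≈ 6.5 × 74^0.647 ≈ 105.27 kt.
Hurricane Amara: ΔP = 134; V ≈ 6.5 × 134^0.647 ≈ 154.58 kt.
Difference ≈ 105.27 − 154.58 = -49.31 → -49 kt.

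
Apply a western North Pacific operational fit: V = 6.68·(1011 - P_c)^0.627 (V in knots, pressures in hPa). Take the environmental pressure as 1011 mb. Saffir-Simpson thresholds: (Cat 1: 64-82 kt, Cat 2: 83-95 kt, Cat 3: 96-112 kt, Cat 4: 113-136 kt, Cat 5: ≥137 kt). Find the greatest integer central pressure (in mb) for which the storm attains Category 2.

Category 2 begins at V = 83 kt.
Required ΔP = (83/6.68)^(1/0.627) = 12.425^1.595 ≈ 55.63 mb.
P_c ≤ 1011 − 55.63 = 955.37, so the highest integer P_c is 955 mb.

955 mb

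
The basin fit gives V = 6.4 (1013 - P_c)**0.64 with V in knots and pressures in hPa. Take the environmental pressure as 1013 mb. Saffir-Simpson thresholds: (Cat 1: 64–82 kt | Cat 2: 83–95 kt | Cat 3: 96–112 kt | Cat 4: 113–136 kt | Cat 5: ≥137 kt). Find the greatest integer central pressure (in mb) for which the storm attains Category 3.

944 mb

Category 3 begins at V = 96 kt.
Required ΔP = (96/6.4)^(1/0.64) = 15.000^1.562 ≈ 68.81 mb.
P_c ≤ 1013 − 68.81 = 944.19, so the highest integer P_c is 944 mb.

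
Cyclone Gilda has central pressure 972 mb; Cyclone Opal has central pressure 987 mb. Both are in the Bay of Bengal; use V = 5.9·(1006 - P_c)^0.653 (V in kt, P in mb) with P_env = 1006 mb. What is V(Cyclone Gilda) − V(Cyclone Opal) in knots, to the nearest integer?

19 kt

Cyclone Gilda: ΔP = 34; V ≈ 5.9 × 34^0.653 ≈ 59.01 kt.
Cyclone Opal: ΔP = 19; V ≈ 5.9 × 19^0.653 ≈ 40.35 kt.
Difference ≈ 59.01 − 40.35 = 18.66 → 19 kt.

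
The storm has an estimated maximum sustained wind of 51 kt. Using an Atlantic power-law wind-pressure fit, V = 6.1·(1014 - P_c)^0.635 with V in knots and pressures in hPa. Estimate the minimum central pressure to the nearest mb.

ΔP = (V / 6.1)^(1/0.635) = (51/6.1)^1.575.
51/6.1 = 8.361; 8.361^1.575 ≈ 28.34 mb.
P_c = 1014 − 28.34 = 985.66 ≈ 986 mb.

986 mb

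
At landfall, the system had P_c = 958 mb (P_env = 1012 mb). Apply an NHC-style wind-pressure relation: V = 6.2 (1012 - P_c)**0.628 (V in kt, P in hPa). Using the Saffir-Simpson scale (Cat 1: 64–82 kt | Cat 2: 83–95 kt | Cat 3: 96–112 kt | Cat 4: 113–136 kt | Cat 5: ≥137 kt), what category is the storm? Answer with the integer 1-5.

ΔP = 1012 − 958 = 54 mb.
V ≈ 6.2 × 54^0.628 = 6.2 × 12.24 ≈ 76 kt.
76 kt falls in the Category 1 band.

1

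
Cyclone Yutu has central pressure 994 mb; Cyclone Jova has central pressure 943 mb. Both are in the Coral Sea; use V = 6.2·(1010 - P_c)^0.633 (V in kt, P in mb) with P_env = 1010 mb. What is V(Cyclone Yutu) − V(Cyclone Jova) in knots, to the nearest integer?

-53 kt

Cyclone Yutu: ΔP = 16; V ≈ 6.2 × 16^0.633 ≈ 35.86 kt.
Cyclone Jova: ΔP = 67; V ≈ 6.2 × 67^0.633 ≈ 88.78 kt.
Difference ≈ 35.86 − 88.78 = -52.92 → -53 kt.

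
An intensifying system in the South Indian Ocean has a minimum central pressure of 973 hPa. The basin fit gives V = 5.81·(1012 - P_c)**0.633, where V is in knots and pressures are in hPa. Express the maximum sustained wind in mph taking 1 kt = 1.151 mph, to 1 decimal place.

ΔP = 1012 − 973 = 39 hPa.
V ≈ 5.81 × 39^0.633 = 5.81 × 10.166 ≈ 59.064 kt.
59.064 × 1.151 ≈ 67.98 mph → 68.0 mph.

68.0 mph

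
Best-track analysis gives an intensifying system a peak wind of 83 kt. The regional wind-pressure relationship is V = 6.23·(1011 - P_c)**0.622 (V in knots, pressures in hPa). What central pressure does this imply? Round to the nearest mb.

ΔP = (V / 6.23)^(1/0.622) = (83/6.23)^1.608.
83/6.23 = 13.323; 13.323^1.608 ≈ 64.27 mb.
P_c = 1011 − 64.27 = 946.73 ≈ 947 mb.

947 mb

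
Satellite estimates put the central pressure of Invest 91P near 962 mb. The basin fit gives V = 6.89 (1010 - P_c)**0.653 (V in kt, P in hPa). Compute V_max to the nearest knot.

86 kt

ΔP = 1010 − 962 = 48 mb.
48^0.653 ≈ 12.527.
V ≈ 6.89 × 12.527 ≈ 86.3 kt.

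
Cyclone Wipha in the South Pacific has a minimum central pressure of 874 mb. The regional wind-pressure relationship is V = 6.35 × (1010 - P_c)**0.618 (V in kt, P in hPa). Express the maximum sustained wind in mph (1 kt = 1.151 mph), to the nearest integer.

152 mph

ΔP = 1010 − 874 = 136 mb.
V ≈ 6.35 × 136^0.618 = 6.35 × 20.822 ≈ 132.221 kt.
132.221 × 1.151 ≈ 152.19 mph → 152 mph.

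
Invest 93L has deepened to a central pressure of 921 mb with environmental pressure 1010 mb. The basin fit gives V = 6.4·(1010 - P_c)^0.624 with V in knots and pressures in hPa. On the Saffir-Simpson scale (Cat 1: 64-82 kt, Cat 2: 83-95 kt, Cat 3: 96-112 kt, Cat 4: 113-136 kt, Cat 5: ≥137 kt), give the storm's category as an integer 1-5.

ΔP = 1010 − 921 = 89 mb.
V ≈ 6.4 × 89^0.624 = 6.4 × 16.46 ≈ 105 kt.
105 kt falls in the Category 3 band.

3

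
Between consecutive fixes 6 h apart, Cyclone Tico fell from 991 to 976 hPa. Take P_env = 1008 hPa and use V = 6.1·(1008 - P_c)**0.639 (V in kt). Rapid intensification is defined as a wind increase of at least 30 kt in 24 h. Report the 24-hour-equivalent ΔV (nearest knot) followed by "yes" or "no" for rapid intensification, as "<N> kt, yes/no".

74 kt, yes

V₁: ΔP = 17, V ≈ 6.1 × 17^0.639 ≈ 37.29 kt.
V₂: ΔP = 32, V ≈ 6.1 × 32^0.639 ≈ 55.86 kt.
ΔV over 6 h = 18.57 kt → 24 h equivalent = 18.57 × 24/6 ≈ 74.28 kt.
74 kt ≥ 30 kt ⇒ rapid intensification.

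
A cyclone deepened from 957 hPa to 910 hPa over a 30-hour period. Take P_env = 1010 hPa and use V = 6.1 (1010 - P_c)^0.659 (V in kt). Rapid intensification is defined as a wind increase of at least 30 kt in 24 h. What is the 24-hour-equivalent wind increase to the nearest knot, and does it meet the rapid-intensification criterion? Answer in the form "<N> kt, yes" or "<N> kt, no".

V₁: ΔP = 53, V ≈ 6.1 × 53^0.659 ≈ 83.49 kt.
V₂: ΔP = 100, V ≈ 6.1 × 100^0.659 ≈ 126.86 kt.
ΔV over 30 h = 43.37 kt → 24 h equivalent = 43.37 × 24/30 ≈ 34.70 kt.
35 kt ≥ 30 kt ⇒ rapid intensification.

35 kt, yes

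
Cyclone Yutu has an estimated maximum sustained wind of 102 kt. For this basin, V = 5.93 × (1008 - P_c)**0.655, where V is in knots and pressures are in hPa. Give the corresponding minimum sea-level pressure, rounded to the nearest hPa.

931 hPa

ΔP = (V / 5.93)^(1/0.655) = (102/5.93)^1.527.
102/5.93 = 17.201; 17.201^1.527 ≈ 76.97 hPa.
P_c = 1008 − 76.97 = 931.03 ≈ 931 hPa.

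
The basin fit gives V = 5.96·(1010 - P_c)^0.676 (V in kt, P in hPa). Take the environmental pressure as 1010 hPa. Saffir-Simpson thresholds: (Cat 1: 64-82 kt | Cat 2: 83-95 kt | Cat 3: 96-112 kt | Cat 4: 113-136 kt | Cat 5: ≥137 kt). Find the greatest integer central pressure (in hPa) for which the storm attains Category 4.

932 hPa

Category 4 begins at V = 113 kt.
Required ΔP = (113/5.96)^(1/0.676) = 18.960^1.479 ≈ 77.68 hPa.
P_c ≤ 1010 − 77.68 = 932.32, so the highest integer P_c is 932 hPa.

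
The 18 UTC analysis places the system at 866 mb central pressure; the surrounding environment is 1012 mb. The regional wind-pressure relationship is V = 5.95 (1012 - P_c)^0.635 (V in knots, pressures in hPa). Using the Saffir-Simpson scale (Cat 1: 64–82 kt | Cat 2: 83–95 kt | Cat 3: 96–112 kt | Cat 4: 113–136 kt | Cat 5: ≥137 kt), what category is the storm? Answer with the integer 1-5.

ΔP = 1012 − 866 = 146 mb.
V ≈ 5.95 × 146^0.635 = 5.95 × 23.68 ≈ 141 kt.
141 kt falls in the Category 5 band.

5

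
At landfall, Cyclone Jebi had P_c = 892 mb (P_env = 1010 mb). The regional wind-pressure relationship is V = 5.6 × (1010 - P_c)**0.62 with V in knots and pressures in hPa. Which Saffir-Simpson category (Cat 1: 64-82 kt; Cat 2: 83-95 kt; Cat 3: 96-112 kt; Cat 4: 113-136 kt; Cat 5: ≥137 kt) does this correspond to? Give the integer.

3

ΔP = 1010 − 892 = 118 mb.
V ≈ 5.6 × 118^0.62 = 5.6 × 19.26 ≈ 108 kt.
108 kt falls in the Category 3 band.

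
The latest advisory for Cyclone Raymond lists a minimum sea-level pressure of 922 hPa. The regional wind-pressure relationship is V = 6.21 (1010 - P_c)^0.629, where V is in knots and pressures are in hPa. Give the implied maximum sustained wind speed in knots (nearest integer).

ΔP = 1010 − 922 = 88 hPa.
88^0.629 ≈ 16.714.
V ≈ 6.21 × 16.714 ≈ 103.8 kt.

104 kt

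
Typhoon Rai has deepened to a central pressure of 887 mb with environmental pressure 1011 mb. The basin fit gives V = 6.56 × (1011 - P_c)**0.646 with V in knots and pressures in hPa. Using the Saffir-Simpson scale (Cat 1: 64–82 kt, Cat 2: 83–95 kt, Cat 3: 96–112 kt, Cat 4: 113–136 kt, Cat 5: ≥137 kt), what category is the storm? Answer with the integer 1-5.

ΔP = 1011 − 887 = 124 mb.
V ≈ 6.56 × 124^0.646 = 6.56 × 22.51 ≈ 148 kt.
148 kt falls in the Category 5 band.

5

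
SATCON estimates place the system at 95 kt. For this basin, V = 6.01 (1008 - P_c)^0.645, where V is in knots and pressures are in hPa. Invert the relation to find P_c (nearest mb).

936 mb

ΔP = (V / 6.01)^(1/0.645) = (95/6.01)^1.550.
95/6.01 = 15.807; 15.807^1.550 ≈ 72.22 mb.
P_c = 1008 − 72.22 = 935.78 ≈ 936 mb.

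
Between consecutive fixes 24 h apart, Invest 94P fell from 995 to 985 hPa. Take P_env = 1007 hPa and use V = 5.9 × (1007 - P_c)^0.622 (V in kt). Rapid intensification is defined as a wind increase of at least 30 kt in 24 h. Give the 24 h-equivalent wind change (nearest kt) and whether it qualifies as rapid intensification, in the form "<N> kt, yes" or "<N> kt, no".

13 kt, no

V₁: ΔP = 12, V ≈ 5.9 × 12^0.622 ≈ 27.68 kt.
V₂: ΔP = 22, V ≈ 5.9 × 22^0.622 ≈ 40.35 kt.
ΔV over 24 h = 12.67 kt → 24 h equivalent = 12.67 × 24/24 ≈ 12.67 kt.
13 kt < 30 kt ⇒ not rapid intensification.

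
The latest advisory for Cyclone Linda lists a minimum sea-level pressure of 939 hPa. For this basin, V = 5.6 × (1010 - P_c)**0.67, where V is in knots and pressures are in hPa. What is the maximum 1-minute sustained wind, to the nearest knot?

ΔP = 1010 − 939 = 71 hPa.
71^0.67 ≈ 17.392.
V ≈ 5.6 × 17.392 ≈ 97.4 kt.

97 kt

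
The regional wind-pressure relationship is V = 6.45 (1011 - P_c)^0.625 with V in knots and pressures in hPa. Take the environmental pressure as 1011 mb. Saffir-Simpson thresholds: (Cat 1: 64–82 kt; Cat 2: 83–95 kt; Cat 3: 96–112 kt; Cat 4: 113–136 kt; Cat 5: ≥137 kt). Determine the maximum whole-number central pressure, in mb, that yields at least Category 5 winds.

Category 5 begins at V = 137 kt.
Required ΔP = (137/6.45)^(1/0.625) = 21.240^1.600 ≈ 132.88 mb.
P_c ≤ 1011 − 132.88 = 878.12, so the highest integer P_c is 878 mb.

878 mb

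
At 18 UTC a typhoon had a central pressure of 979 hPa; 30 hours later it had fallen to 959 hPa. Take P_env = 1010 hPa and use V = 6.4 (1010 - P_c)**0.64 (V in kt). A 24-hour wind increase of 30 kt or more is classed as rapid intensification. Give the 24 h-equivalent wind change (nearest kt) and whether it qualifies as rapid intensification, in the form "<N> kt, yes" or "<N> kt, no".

17 kt, no

V₁: ΔP = 31, V ≈ 6.4 × 31^0.64 ≈ 57.63 kt.
V₂: ΔP = 51, V ≈ 6.4 × 51^0.64 ≈ 79.25 kt.
ΔV over 30 h = 21.62 kt → 24 h equivalent = 21.62 × 24/30 ≈ 17.30 kt.
17 kt < 30 kt ⇒ not rapid intensification.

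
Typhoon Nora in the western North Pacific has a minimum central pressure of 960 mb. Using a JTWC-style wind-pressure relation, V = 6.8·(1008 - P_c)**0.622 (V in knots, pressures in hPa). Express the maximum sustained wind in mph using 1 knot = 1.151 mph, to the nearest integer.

87 mph

ΔP = 1008 − 960 = 48 mb.
V ≈ 6.8 × 48^0.622 = 6.8 × 11.110 ≈ 75.551 kt.
75.551 × 1.151 ≈ 86.96 mph → 87 mph.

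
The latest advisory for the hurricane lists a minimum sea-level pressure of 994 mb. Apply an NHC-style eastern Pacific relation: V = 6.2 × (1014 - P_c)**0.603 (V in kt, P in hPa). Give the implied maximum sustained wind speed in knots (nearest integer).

ΔP = 1014 − 994 = 20 mb.
20^0.603 ≈ 6.089.
V ≈ 6.2 × 6.089 ≈ 37.7 kt.

38 kt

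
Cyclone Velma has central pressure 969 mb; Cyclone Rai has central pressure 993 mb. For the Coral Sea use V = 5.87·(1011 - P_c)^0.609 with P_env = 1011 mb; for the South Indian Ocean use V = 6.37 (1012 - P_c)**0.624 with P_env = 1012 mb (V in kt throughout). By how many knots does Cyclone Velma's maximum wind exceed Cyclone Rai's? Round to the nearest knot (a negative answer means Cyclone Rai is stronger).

Cyclone Velma: ΔP = 42; V ≈ 5.87 × 42^0.609 ≈ 57.17 kt.
Cyclone Rai: ΔP = 19; V ≈ 6.37 × 19^0.624 ≈ 40.00 kt.
Difference ≈ 57.17 − 40.00 = 17.17 → 17 kt.

17 kt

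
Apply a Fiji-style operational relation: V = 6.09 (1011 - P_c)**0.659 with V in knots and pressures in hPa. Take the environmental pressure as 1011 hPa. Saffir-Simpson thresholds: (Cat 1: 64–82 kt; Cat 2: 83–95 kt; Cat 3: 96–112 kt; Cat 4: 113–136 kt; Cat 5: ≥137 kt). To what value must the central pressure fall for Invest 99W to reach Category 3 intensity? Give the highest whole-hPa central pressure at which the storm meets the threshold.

Category 3 begins at V = 96 kt.
Required ΔP = (96/6.09)^(1/0.659) = 15.764^1.517 ≈ 65.67 hPa.
P_c ≤ 1011 − 65.67 = 945.33, so the highest integer P_c is 945 hPa.

945 hPa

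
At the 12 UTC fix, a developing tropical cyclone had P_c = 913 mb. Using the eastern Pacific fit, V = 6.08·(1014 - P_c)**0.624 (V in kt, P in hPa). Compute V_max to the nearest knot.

ΔP = 1014 − 913 = 101 mb.
101^0.624 ≈ 17.811.
V ≈ 6.08 × 17.811 ≈ 108.3 kt.

108 kt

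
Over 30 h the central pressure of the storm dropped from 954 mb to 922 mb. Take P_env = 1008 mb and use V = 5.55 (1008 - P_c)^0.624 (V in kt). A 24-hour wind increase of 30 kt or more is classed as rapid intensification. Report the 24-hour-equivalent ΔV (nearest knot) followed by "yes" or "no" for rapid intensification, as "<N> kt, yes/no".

18 kt, no

V₁: ΔP = 54, V ≈ 5.55 × 54^0.624 ≈ 66.88 kt.
V₂: ΔP = 86, V ≈ 5.55 × 86^0.624 ≈ 89.42 kt.
ΔV over 30 h = 22.54 kt → 24 h equivalent = 22.54 × 24/30 ≈ 18.03 kt.
18 kt < 30 kt ⇒ not rapid intensification.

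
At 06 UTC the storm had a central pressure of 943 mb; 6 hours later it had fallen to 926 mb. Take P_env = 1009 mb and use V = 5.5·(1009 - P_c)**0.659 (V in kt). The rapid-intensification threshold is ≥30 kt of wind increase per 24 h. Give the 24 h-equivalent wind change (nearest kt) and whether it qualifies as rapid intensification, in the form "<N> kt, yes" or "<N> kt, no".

57 kt, yes

V₁: ΔP = 66, V ≈ 5.5 × 66^0.659 ≈ 86.98 kt.
V₂: ΔP = 83, V ≈ 5.5 × 83^0.659 ≈ 101.17 kt.
ΔV over 6 h = 14.19 kt → 24 h equivalent = 14.19 × 24/6 ≈ 56.76 kt.
57 kt ≥ 30 kt ⇒ rapid intensification.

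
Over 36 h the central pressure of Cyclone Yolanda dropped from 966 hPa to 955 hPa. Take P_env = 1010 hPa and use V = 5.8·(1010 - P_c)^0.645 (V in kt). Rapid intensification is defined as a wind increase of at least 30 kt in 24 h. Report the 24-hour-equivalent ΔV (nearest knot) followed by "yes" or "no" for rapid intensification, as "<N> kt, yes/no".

7 kt, no

V₁: ΔP = 44, V ≈ 5.8 × 44^0.645 ≈ 66.60 kt.
V₂: ΔP = 55, V ≈ 5.8 × 55^0.645 ≈ 76.91 kt.
ΔV over 36 h = 10.31 kt → 24 h equivalent = 10.31 × 24/36 ≈ 6.87 kt.
7 kt < 30 kt ⇒ not rapid intensification.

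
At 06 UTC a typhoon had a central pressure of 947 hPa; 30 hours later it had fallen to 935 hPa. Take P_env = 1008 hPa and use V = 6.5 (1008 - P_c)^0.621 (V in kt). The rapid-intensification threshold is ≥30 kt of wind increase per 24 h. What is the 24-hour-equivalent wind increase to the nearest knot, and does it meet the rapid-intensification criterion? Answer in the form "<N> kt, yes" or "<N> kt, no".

8 kt, no

V₁: ΔP = 61, V ≈ 6.5 × 61^0.621 ≈ 83.48 kt.
V₂: ΔP = 73, V ≈ 6.5 × 73^0.621 ≈ 93.33 kt.
ΔV over 30 h = 9.85 kt → 24 h equivalent = 9.85 × 24/30 ≈ 7.88 kt.
8 kt < 30 kt ⇒ not rapid intensification.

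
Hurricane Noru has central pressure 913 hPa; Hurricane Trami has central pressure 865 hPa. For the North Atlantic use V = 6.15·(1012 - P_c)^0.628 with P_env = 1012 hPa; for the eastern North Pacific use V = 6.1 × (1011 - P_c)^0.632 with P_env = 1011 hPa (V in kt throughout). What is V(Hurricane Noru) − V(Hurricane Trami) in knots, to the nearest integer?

Hurricane Noru: ΔP = 99; V ≈ 6.15 × 99^0.628 ≈ 110.19 kt.
Hurricane Trami: ΔP = 146; V ≈ 6.1 × 146^0.632 ≈ 142.30 kt.
Difference ≈ 110.19 − 142.30 = -32.11 → -32 kt.

-32 kt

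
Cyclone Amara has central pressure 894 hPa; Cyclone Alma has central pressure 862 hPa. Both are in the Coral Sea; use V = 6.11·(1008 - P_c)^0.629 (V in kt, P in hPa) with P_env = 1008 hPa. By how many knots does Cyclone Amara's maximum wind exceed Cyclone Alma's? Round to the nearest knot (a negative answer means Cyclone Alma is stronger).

-20 kt

Cyclone Amara: ΔP = 114; V ≈ 6.11 × 114^0.629 ≈ 120.18 kt.
Cyclone Alma: ΔP = 146; V ≈ 6.11 × 146^0.629 ≈ 140.42 kt.
Difference ≈ 120.18 − 140.42 = -20.24 → -20 kt.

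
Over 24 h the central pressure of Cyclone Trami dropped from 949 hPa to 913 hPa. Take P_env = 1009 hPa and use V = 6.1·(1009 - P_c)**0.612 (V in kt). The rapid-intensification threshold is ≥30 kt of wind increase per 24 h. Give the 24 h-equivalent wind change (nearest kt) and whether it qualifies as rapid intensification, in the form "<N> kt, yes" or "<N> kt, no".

25 kt, no

V₁: ΔP = 60, V ≈ 6.1 × 60^0.612 ≈ 74.74 kt.
V₂: ΔP = 96, V ≈ 6.1 × 96^0.612 ≈ 99.65 kt.
ΔV over 24 h = 24.91 kt → 24 h equivalent = 24.91 × 24/24 ≈ 24.91 kt.
25 kt < 30 kt ⇒ not rapid intensification.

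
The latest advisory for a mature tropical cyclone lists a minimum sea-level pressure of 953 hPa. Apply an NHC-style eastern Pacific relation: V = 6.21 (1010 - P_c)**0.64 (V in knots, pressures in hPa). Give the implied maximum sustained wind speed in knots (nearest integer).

ΔP = 1010 − 953 = 57 hPa.
57^0.64 ≈ 13.297.
V ≈ 6.21 × 13.297 ≈ 82.6 kt.

83 kt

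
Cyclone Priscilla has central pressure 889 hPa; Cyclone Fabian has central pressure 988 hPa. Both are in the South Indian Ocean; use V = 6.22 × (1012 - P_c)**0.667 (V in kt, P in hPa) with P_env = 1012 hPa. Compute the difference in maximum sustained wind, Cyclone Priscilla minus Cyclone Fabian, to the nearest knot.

Cyclone Priscilla: ΔP = 123; V ≈ 6.22 × 123^0.667 ≈ 154.08 kt.
Cyclone Fabian: ΔP = 24; V ≈ 6.22 × 24^0.667 ≈ 51.81 kt.
Difference ≈ 154.08 − 51.81 = 102.27 → 102 kt.

102 kt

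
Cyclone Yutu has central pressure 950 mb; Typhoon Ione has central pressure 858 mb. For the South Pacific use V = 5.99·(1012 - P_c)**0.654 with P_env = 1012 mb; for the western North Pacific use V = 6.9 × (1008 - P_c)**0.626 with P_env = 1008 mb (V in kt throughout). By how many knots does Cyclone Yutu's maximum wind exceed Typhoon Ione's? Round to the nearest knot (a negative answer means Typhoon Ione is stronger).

-70 kt

Cyclone Yutu: ΔP = 62; V ≈ 5.99 × 62^0.654 ≈ 89.05 kt.
Typhoon Ione: ΔP = 150; V ≈ 6.9 × 150^0.626 ≈ 158.88 kt.
Difference ≈ 89.05 − 158.88 = -69.83 → -70 kt.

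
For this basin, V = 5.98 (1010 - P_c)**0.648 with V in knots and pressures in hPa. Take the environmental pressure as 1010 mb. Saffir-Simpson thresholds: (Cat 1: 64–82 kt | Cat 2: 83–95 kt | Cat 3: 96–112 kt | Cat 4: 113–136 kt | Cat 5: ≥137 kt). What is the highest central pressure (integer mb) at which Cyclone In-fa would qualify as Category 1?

971 mb

Category 1 begins at V = 64 kt.
Required ΔP = (64/5.98)^(1/0.648) = 10.702^1.543 ≈ 38.79 mb.
P_c ≤ 1010 − 38.79 = 971.21, so the highest integer P_c is 971 mb.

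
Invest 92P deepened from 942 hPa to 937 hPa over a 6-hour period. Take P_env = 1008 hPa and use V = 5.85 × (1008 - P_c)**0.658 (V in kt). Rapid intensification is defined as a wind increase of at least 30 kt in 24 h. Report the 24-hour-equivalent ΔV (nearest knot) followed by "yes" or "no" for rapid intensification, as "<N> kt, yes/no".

V₁: ΔP = 66, V ≈ 5.85 × 66^0.658 ≈ 92.13 kt.
V₂: ΔP = 71, V ≈ 5.85 × 71^0.658 ≈ 96.67 kt.
ΔV over 6 h = 4.54 kt → 24 h equivalent = 4.54 × 24/6 ≈ 18.16 kt.
18 kt < 30 kt ⇒ not rapid intensification.

18 kt, no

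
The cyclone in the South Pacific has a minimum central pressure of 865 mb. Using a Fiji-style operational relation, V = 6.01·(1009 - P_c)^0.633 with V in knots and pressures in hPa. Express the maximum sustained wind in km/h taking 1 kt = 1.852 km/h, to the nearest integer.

ΔP = 1009 − 865 = 144 mb.
V ≈ 6.01 × 144^0.633 = 6.01 × 23.240 ≈ 139.675 kt.
139.675 × 1.852 ≈ 258.68 km/h → 259 km/h.

259 km/h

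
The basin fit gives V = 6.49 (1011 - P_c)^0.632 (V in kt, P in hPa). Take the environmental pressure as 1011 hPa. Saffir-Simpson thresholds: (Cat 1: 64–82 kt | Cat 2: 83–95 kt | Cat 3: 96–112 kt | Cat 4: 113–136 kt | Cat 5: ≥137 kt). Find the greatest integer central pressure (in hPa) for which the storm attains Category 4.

Category 4 begins at V = 113 kt.
Required ΔP = (113/6.49)^(1/0.632) = 17.411^1.582 ≈ 91.91 hPa.
P_c ≤ 1011 − 91.91 = 919.09, so the highest integer P_c is 919 hPa.

919 hPa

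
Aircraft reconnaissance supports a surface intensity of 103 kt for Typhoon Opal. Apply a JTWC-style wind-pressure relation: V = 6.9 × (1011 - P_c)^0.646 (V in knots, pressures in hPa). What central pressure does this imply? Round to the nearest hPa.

ΔP = (V / 6.9)^(1/0.646) = (103/6.9)^1.548.
103/6.9 = 14.928; 14.928^1.548 ≈ 65.66 hPa.
P_c = 1011 − 65.66 = 945.34 ≈ 945 hPa.

945 hPa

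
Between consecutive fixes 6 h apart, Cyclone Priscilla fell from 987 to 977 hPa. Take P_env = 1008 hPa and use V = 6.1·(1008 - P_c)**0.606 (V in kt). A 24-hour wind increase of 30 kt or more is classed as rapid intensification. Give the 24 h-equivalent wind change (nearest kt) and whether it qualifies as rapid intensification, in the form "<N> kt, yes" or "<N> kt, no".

41 kt, yes

V₁: ΔP = 21, V ≈ 6.1 × 21^0.606 ≈ 38.60 kt.
V₂: ΔP = 31, V ≈ 6.1 × 31^0.606 ≈ 48.88 kt.
ΔV over 6 h = 10.28 kt → 24 h equivalent = 10.28 × 24/6 ≈ 41.12 kt.
41 kt ≥ 30 kt ⇒ rapid intensification.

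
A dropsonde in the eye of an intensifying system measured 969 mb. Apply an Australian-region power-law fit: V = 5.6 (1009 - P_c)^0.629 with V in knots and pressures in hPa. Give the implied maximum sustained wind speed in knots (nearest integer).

57 kt

ΔP = 1009 − 969 = 40 mb.
40^0.629 ≈ 10.179.
V ≈ 5.6 × 10.179 ≈ 57.0 kt.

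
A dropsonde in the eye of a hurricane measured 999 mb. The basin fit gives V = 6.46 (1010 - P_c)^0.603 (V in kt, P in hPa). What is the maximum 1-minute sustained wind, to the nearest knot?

ΔP = 1010 − 999 = 11 mb.
11^0.603 ≈ 4.246.
V ≈ 6.46 × 4.246 ≈ 27.4 kt.

27 kt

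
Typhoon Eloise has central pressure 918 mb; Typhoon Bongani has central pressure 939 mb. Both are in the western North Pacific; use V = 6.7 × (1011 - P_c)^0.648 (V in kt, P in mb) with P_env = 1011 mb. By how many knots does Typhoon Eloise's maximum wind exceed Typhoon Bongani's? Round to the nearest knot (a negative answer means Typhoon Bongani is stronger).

19 kt

Typhoon Eloise: ΔP = 93; V ≈ 6.7 × 93^0.648 ≈ 126.37 kt.
Typhoon Bongani: ΔP = 72; V ≈ 6.7 × 72^0.648 ≈ 107.06 kt.
Difference ≈ 126.37 − 107.06 = 19.31 → 19 kt.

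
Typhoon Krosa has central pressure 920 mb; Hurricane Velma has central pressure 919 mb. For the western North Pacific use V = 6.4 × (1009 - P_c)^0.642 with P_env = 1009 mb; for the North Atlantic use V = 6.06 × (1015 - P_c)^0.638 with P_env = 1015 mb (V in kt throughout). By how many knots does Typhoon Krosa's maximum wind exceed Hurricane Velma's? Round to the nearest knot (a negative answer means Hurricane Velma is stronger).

Typhoon Krosa: ΔP = 89; V ≈ 6.4 × 89^0.642 ≈ 114.21 kt.
Hurricane Velma: ΔP = 96; V ≈ 6.06 × 96^0.638 ≈ 111.47 kt.
Difference ≈ 114.21 − 111.47 = 2.74 → 3 kt.

3 kt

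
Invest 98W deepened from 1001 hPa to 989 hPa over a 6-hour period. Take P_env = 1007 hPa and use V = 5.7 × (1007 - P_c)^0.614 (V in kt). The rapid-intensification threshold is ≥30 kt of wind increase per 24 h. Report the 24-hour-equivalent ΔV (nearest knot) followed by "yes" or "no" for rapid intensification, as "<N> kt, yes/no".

66 kt, yes

V₁: ΔP = 6, V ≈ 5.7 × 6^0.614 ≈ 17.13 kt.
V₂: ΔP = 18, V ≈ 5.7 × 18^0.614 ≈ 33.62 kt.
ΔV over 6 h = 16.49 kt → 24 h equivalent = 16.49 × 24/6 ≈ 65.96 kt.
66 kt ≥ 30 kt ⇒ rapid intensification.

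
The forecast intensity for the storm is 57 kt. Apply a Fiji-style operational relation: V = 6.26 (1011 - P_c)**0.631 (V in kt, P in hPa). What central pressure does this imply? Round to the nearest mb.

978 mb

ΔP = (V / 6.26)^(1/0.631) = (57/6.26)^1.585.
57/6.26 = 9.105; 9.105^1.585 ≈ 33.13 mb.
P_c = 1011 − 33.13 = 977.87 ≈ 978 mb.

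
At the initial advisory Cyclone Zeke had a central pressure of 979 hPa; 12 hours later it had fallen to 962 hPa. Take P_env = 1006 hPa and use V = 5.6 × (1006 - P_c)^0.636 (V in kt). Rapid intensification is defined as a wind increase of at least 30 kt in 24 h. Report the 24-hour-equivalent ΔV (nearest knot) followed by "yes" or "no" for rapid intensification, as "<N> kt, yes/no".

V₁: ΔP = 27, V ≈ 5.6 × 27^0.636 ≈ 45.55 kt.
V₂: ΔP = 44, V ≈ 5.6 × 44^0.636 ≈ 62.15 kt.
ΔV over 12 h = 16.60 kt → 24 h equivalent = 16.60 × 24/12 ≈ 33.20 kt.
33 kt ≥ 30 kt ⇒ rapid intensification.

33 kt, yes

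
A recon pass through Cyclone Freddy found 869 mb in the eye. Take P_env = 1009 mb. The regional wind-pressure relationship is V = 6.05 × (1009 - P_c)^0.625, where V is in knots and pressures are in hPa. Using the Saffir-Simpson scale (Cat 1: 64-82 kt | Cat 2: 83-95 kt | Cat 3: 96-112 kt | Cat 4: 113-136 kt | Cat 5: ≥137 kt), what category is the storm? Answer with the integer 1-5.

4

ΔP = 1009 − 869 = 140 mb.
V ≈ 6.05 × 140^0.625 = 6.05 × 21.94 ≈ 133 kt.
133 kt falls in the Category 4 band.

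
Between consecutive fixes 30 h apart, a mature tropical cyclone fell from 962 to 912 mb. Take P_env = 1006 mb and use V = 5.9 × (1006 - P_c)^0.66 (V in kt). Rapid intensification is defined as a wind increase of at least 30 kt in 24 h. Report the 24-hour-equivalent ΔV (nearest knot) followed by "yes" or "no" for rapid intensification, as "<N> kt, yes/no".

V₁: ΔP = 44, V ≈ 5.9 × 44^0.66 ≈ 71.70 kt.
V₂: ΔP = 94, V ≈ 5.9 × 94^0.66 ≈ 118.34 kt.
ΔV over 30 h = 46.64 kt → 24 h equivalent = 46.64 × 24/30 ≈ 37.31 kt.
37 kt ≥ 30 kt ⇒ rapid intensification.

37 kt, yes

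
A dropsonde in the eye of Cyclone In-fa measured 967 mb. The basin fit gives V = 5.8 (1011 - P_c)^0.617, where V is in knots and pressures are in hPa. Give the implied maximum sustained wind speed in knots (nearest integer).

60 kt

ΔP = 1011 − 967 = 44 mb.
44^0.617 ≈ 10.328.
V ≈ 5.8 × 10.328 ≈ 59.9 kt.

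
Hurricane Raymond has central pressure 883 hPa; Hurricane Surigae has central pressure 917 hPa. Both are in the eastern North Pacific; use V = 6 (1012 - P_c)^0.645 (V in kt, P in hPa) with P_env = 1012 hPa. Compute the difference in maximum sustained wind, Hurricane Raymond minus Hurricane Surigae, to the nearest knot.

25 kt

Hurricane Raymond: ΔP = 129; V ≈ 6 × 129^0.645 ≈ 137.87 kt.
Hurricane Surigae: ΔP = 95; V ≈ 6 × 95^0.645 ≈ 113.18 kt.
Difference ≈ 137.87 − 113.18 = 24.69 → 25 kt.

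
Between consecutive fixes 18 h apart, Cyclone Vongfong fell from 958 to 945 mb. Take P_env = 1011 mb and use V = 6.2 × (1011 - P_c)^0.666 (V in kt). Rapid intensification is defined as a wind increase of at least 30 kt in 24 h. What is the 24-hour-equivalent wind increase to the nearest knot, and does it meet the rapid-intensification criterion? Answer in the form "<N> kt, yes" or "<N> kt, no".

V₁: ΔP = 53, V ≈ 6.2 × 53^0.666 ≈ 87.25 kt.
V₂: ΔP = 66, V ≈ 6.2 × 66^0.666 ≈ 100.97 kt.
ΔV over 18 h = 13.72 kt → 24 h equivalent = 13.72 × 24/18 ≈ 18.29 kt.
18 kt < 30 kt ⇒ not rapid intensification.

18 kt, no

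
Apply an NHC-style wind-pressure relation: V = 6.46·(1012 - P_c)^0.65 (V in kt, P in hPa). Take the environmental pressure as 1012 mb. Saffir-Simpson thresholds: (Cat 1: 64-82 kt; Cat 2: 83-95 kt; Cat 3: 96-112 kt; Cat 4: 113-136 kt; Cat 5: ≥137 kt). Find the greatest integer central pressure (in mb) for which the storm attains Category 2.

961 mb

Category 2 begins at V = 83 kt.
Required ΔP = (83/6.46)^(1/0.65) = 12.848^1.538 ≈ 50.81 mb.
P_c ≤ 1012 − 50.81 = 961.19, so the highest integer P_c is 961 mb.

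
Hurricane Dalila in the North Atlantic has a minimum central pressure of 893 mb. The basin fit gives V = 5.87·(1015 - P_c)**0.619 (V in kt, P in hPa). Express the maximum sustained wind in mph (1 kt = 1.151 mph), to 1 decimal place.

132.2 mph

ΔP = 1015 − 893 = 122 mb.
V ≈ 5.87 × 122^0.619 = 5.87 × 19.564 ≈ 114.840 kt.
114.840 × 1.151 ≈ 132.18 mph → 132.2 mph.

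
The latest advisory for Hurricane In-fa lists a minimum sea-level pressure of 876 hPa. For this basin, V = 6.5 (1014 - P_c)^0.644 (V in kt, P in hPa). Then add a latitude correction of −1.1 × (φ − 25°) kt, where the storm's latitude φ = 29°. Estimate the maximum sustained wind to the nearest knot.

ΔP = 1014 − 876 = 138 hPa.
138^0.644 ≈ 23.883.
V ≈ 6.5 × 23.883 ≈ 155.2 kt.
Latitude correction: −1.1 × (29 − 25) = -4.4 kt.
Corrected V ≈ 150.8 kt → 151 kt.

151 kt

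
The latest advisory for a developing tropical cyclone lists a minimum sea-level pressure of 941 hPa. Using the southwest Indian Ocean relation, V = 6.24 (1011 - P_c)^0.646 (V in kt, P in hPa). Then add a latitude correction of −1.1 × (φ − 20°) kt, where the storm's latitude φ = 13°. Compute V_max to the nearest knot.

ΔP = 1011 − 941 = 70 hPa.
70^0.646 ≈ 15.557.
V ≈ 6.24 × 15.557 ≈ 97.1 kt.
Latitude correction: −1.1 × (13 − 20) = 7.7 kt.
Corrected V ≈ 104.8 kt → 105 kt.

105 kt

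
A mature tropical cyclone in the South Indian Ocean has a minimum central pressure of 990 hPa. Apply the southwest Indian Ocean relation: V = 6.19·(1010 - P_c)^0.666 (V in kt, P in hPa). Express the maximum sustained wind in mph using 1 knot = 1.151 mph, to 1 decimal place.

52.4 mph

ΔP = 1010 − 990 = 20 hPa.
V ≈ 6.19 × 20^0.666 = 6.19 × 7.353 ≈ 45.517 kt.
45.517 × 1.151 ≈ 52.39 mph → 52.4 mph.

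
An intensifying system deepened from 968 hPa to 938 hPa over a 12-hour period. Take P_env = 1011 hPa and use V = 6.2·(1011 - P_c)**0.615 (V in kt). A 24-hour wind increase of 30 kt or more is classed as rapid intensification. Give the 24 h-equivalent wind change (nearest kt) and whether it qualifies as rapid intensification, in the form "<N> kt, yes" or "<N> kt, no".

48 kt, yes

V₁: ΔP = 43, V ≈ 6.2 × 43^0.615 ≈ 62.66 kt.
V₂: ΔP = 73, V ≈ 6.2 × 73^0.615 ≈ 86.76 kt.
ΔV over 12 h = 24.10 kt → 24 h equivalent = 24.10 × 24/12 ≈ 48.20 kt.
48 kt ≥ 30 kt ⇒ rapid intensification.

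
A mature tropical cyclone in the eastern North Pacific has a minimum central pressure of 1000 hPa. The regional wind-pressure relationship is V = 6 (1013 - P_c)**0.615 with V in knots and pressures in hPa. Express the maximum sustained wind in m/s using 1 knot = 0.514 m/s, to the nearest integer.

15 m/s

ΔP = 1013 − 1000 = 13 hPa.
V ≈ 6 × 13^0.615 = 6 × 4.843 ≈ 29.055 kt.
29.055 × 0.514 ≈ 14.93 m/s → 15 m/s.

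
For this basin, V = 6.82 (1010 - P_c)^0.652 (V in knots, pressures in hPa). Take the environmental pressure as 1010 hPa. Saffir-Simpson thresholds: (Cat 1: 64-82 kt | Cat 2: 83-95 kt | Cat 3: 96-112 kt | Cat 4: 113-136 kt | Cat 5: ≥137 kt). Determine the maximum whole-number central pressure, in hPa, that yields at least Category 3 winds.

Category 3 begins at V = 96 kt.
Required ΔP = (96/6.82)^(1/0.652) = 14.076^1.534 ≈ 57.74 hPa.
P_c ≤ 1010 − 57.74 = 952.26, so the highest integer P_c is 952 hPa.

952 hPa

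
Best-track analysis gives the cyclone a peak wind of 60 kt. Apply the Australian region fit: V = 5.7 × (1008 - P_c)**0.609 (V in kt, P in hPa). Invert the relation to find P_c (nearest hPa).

ΔP = (V / 5.7)^(1/0.609) = (60/5.7)^1.642.
60/5.7 = 10.526; 10.526^1.642 ≈ 47.71 hPa.
P_c = 1008 − 47.71 = 960.29 ≈ 960 hPa.

960 hPa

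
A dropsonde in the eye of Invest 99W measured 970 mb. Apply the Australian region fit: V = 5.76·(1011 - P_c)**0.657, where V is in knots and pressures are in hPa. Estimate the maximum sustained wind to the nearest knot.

66 kt

ΔP = 1011 − 970 = 41 mb.
41^0.657 ≈ 11.471.
V ≈ 5.76 × 11.471 ≈ 66.1 kt.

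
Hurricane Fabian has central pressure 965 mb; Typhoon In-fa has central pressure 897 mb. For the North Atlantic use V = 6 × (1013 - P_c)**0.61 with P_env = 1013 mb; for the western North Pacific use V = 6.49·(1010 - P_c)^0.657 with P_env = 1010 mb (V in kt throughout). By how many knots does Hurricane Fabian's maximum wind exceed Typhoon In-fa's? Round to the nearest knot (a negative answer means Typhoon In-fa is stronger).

Hurricane Fabian: ΔP = 48; V ≈ 6 × 48^0.61 ≈ 63.64 kt.
Typhoon In-fa: ΔP = 113; V ≈ 6.49 × 113^0.657 ≈ 144.92 kt.
Difference ≈ 63.64 − 144.92 = -81.28 → -81 kt.

-81 kt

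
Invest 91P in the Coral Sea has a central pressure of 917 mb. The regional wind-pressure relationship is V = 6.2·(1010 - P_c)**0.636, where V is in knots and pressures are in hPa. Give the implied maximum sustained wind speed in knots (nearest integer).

ΔP = 1010 − 917 = 93 mb.
93^0.636 ≈ 17.863.
V ≈ 6.2 × 17.863 ≈ 110.8 kt.

111 kt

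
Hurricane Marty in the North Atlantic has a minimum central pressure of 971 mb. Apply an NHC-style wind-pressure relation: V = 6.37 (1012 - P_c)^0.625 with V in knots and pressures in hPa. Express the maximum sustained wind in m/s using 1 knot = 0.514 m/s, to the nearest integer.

ΔP = 1012 − 971 = 41 mb.
V ≈ 6.37 × 41^0.625 = 6.37 × 10.186 ≈ 64.883 kt.
64.883 × 0.514 ≈ 33.35 m/s → 33 m/s.

33 m/s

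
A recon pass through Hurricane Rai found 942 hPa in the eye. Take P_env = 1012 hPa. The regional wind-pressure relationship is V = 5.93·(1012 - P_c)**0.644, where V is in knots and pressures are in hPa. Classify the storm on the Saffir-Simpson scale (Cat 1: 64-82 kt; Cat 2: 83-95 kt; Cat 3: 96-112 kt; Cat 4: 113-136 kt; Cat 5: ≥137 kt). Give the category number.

ΔP = 1012 − 942 = 70 hPa.
V ≈ 5.93 × 70^0.644 = 5.93 × 15.43 ≈ 91 kt.
91 kt falls in the Category 2 band.

2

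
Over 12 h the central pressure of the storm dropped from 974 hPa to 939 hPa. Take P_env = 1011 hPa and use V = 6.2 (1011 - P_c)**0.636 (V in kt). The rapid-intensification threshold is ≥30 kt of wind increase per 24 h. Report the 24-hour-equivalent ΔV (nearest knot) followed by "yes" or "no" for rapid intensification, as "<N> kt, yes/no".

65 kt, yes

V₁: ΔP = 37, V ≈ 6.2 × 37^0.636 ≈ 61.63 kt.
V₂: ΔP = 72, V ≈ 6.2 × 72^0.636 ≈ 94.11 kt.
ΔV over 12 h = 32.48 kt → 24 h equivalent = 32.48 × 24/12 ≈ 64.96 kt.
65 kt ≥ 30 kt ⇒ rapid intensification.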